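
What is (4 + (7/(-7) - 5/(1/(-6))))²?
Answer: 1089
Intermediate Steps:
(4 + (7/(-7) - 5/(1/(-6))))² = (4 + (7*(-⅐) - 5/(-⅙)))² = (4 + (-1 - 5*(-6)))² = (4 + (-1 + 30))² = (4 + 29)² = 33² = 1089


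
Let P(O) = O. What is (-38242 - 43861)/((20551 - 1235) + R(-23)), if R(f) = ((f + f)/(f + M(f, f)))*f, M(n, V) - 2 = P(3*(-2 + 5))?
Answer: -70374/16481 ≈ -4.2700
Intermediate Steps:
M(n, V) = 11 (M(n, V) = 2 + 3*(-2 + 5) = 2 + 3*3 = 2 + 9 = 11)
R(f) = 2*f²/(11 + f) (R(f) = ((f + f)/(f + 11))*f = ((2*f)/(11 + f))*f = (2*f/(11 + f))*f = 2*f²/(11 + f))
(-38242 - 43861)/((20551 - 1235) + R(-23)) = (-38242 - 43861)/((20551 - 1235) + 2*(-23)²/(11 - 23)) = -82103/(19316 + 2*529/(-12)) = -82103/(19316 + 2*529*(-1/12)) = -82103/(19316 - 529/6) = -82103/115367/6 = -82103*6/115367 = -70374/16481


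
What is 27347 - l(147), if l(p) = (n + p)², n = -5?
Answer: 7183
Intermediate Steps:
l(p) = (-5 + p)²
27347 - l(147) = 27347 - (-5 + 147)² = 27347 - 1*142² = 27347 - 1*20164 = 27347 - 20164 = 7183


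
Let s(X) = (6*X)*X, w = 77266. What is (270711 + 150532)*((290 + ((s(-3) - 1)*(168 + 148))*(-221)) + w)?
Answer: -1526480163736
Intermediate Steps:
s(X) = 6*X**2
(270711 + 150532)*((290 + ((s(-3) - 1)*(168 + 148))*(-221)) + w) = (270711 + 150532)*((290 + ((6*(-3)**2 - 1)*(168 + 148))*(-221)) + 77266) = 421243*((290 + ((6*9 - 1)*316)*(-221)) + 77266) = 421243*((290 + ((54 - 1)*316)*(-221)) + 77266) = 421243*((290 + (53*316)*(-221)) + 77266) = 421243*((290 + 16748*(-221)) + 77266) = 421243*((290 - 3701308) + 77266) = 421243*(-3701018 + 77266) = 421243*(-3623752) = -1526480163736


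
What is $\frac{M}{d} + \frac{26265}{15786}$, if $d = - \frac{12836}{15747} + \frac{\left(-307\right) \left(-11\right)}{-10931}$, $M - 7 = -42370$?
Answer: $\frac{38372000924397367}{1018133513970} \approx 37689.0$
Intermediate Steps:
$M = -42363$ ($M = 7 - 42370 = -42363$)
$d = - \frac{193487935}{172130457}$ ($d = \left(-12836\right) \frac{1}{15747} + 3377 \left(- \frac{1}{10931}\right) = - \frac{12836}{15747} - \frac{3377}{10931} = - \frac{193487935}{172130457} \approx -1.1241$)
$\frac{M}{d} + \frac{26265}{15786} = - \frac{42363}{- \frac{193487935}{172130457}} + \frac{26265}{15786} = \left(-42363\right) \left(- \frac{172130457}{193487935}\right) + 26265 \cdot \frac{1}{15786} = \frac{7291962549891}{193487935} + \frac{8755}{5262} = \frac{38372000924397367}{1018133513970}$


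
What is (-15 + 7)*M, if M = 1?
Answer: -8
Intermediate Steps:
(-15 + 7)*M = (-15 + 7)*1 = -8*1 = -8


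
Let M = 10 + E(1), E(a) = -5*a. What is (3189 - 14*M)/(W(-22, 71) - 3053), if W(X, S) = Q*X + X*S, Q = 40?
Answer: -3119/5495 ≈ -0.56761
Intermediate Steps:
M = 5 (M = 10 - 5*1 = 10 - 5 = 5)
W(X, S) = 40*X + S*X (W(X, S) = 40*X + X*S = 40*X + S*X)
(3189 - 14*M)/(W(-22, 71) - 3053) = (3189 - 14*5)/(-22*(40 + 71) - 3053) = (3189 - 70)/(-22*111 - 3053) = 3119/(-2442 - 3053) = 3119/(-5495) = 3119*(-1/5495) = -3119/5495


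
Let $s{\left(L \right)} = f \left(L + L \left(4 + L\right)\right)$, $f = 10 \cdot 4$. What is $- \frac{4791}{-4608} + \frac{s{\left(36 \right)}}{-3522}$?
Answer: $- \frac{14176801}{901632} \approx -15.723$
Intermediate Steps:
$f = 40$
$s{\left(L \right)} = 40 L + 40 L \left(4 + L\right)$ ($s{\left(L \right)} = 40 \left(L + L \left(4 + L\right)\right) = 40 L + 40 L \left(4 + L\right)$)
$- \frac{4791}{-4608} + \frac{s{\left(36 \right)}}{-3522} = - \frac{4791}{-4608} + \frac{40 \cdot 36 \left(5 + 36\right)}{-3522} = \left(-4791\right) \left(- \frac{1}{4608}\right) + 40 \cdot 36 \cdot 41 \left(- \frac{1}{3522}\right) = \frac{1597}{1536} + 59040 \left(- \frac{1}{3522}\right) = \frac{1597}{1536} - \frac{9840}{587} = - \frac{14176801}{901632}$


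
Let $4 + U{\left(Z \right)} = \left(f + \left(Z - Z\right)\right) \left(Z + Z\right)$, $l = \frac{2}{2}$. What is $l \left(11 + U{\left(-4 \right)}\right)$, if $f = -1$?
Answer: $15$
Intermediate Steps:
$l = 1$ ($l = 2 \cdot \frac{1}{2} = 1$)
$U{\left(Z \right)} = -4 - 2 Z$ ($U{\left(Z \right)} = -4 + \left(-1 + \left(Z - Z\right)\right) \left(Z + Z\right) = -4 + \left(-1 + 0\right) 2 Z = -4 - 2 Z$)
$l \left(11 + U{\left(-4 \right)}\right) = 1 \left(11 - -4\right) = 1 \left(11 + \left(-4 + 8\right)\right) = 1 \left(11 + 4\right) = 1 \cdot 15 = 15$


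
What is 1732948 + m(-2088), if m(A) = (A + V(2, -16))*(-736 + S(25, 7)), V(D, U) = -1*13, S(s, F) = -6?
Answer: 3291890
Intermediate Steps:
V(D, U) = -13
m(A) = 9646 - 742*A (m(A) = (A - 13)*(-736 - 6) = (-13 + A)*(-742) = 9646 - 742*A)
1732948 + m(-2088) = 1732948 + (9646 - 742*(-2088)) = 1732948 + (9646 + 1549296) = 1732948 + 1558942 = 3291890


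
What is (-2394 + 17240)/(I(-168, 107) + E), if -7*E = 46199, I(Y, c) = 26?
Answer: -103922/46017 ≈ -2.2583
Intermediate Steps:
E = -46199/7 (E = -⅐*46199 = -46199/7 ≈ -6599.9)
(-2394 + 17240)/(I(-168, 107) + E) = (-2394 + 17240)/(26 - 46199/7) = 14846/(-46017/7) = 14846*(-7/46017) = -103922/46017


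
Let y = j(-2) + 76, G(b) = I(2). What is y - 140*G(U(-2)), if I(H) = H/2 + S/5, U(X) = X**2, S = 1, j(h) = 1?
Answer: -91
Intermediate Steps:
I(H) = 1/5 + H/2 (I(H) = H/2 + 1/5 = 1/5 + H/2)
G(b) = 6/5 (G(b) = 1/5 + (1/2)*2 = 1/5 + 1 = 6/5)
y = 77 (y = 1 + 76 = 77)
y - 140*G(U(-2)) = 77 - 140*6/5 = 77 - 168 = -91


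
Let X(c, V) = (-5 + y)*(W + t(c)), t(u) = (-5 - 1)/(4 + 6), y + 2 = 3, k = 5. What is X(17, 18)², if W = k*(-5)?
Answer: 262144/25 ≈ 10486.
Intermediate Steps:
y = 1 (y = -2 + 3 = 1)
W = -25 (W = 5*(-5) = -25)
t(u) = -⅗ (t(u) = -6/10 = -6*⅒ = -⅗)
X(c, V) = 512/5 (X(c, V) = (-5 + 1)*(-25 - ⅗) = -4*(-128/5) = 512/5)
X(17, 18)² = (512/5)² = 262144/25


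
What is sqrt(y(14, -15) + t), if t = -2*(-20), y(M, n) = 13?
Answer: sqrt(53) ≈ 7.2801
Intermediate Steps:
t = 40
sqrt(y(14, -15) + t) = sqrt(13 + 40) = sqrt(53)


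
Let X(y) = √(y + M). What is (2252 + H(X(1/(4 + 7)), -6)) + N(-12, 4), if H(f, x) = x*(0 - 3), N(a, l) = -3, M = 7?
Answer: 2267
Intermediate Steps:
X(y) = √(7 + y) (X(y) = √(y + 7) = √(7 + y))
H(f, x) = -3*x (H(f, x) = x*(-3) = -3*x)
(2252 + H(X(1/(4 + 7)), -6)) + N(-12, 4) = (2252 - 3*(-6)) - 3 = (2252 + 18) - 3 = 2270 - 3 = 2267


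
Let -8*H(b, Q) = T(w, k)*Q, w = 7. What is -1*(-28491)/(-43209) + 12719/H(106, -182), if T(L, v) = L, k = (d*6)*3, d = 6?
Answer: 103816777/1310673 ≈ 79.209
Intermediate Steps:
k = 108 (k = (6*6)*3 = 36*3 = 108)
H(b, Q) = -7*Q/8
-1*(-28491)/(-43209) + 12719/H(106, -182) = -1*(-28491)/(-43209) + 12719/((-7/8*(-182))) = 28491*(-1/43209) + 12719/(637/4) = -9497/14403 + 12719*(4/637) = -9497/14403 + 7268/91 = 103816777/1310673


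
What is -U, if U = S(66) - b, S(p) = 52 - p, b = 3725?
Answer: 3739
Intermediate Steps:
U = -3739 (U = (52 - 1*66) - 1*3725 = (52 - 66) - 3725 = -14 - 3725 = -3739)
-U = -1*(-3739) = 3739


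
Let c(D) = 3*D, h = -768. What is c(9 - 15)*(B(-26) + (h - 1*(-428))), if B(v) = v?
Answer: 6588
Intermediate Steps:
c(9 - 15)*(B(-26) + (h - 1*(-428))) = (3*(9 - 15))*(-26 + (-768 - 1*(-428))) = (3*(-6))*(-26 + (-768 + 428)) = -18*(-26 - 340) = -18*(-366) = 6588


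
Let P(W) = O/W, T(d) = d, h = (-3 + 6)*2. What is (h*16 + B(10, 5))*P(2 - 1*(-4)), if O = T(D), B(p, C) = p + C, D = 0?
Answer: 0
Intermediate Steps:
B(p, C) = C + p
h = 6 (h = 3*2 = 6)
O = 0
P(W) = 0 (P(W) = 0/W = 0)
(h*16 + B(10, 5))*P(2 - 1*(-4)) = (6*16 + (5 + 10))*0 = (96 + 15)*0 = 111*0 = 0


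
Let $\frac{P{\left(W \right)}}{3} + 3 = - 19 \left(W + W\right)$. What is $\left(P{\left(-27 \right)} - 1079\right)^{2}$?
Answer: $3960100$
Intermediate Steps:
$P{\left(W \right)} = -9 - 114 W$ ($P{\left(W \right)} = -9 + 3 \left(- 19 \left(W + W\right)\right) = -9 + 3 \left(- 19 \cdot 2 W\right) = -9 + 3 \left(- 38 W\right) = -9 - 114 W$)
$\left(P{\left(-27 \right)} - 1079\right)^{2} = \left(\left(-9 - -3078\right) - 1079\right)^{2} = \left(\left(-9 + 3078\right) - 1079\right)^{2} = \left(3069 - 1079\right)^{2} = 1990^{2} = 3960100$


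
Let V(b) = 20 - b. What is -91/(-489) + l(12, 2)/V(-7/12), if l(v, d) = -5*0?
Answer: 91/489 ≈ 0.18609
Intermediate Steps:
l(v, d) = 0
-91/(-489) + l(12, 2)/V(-7/12) = -91/(-489) + 0/(20 - (-7)/12) = -91*(-1/489) + 0/(20 - (-7)/12) = 91/489 + 0/(20 - 1*(-7/12)) = 91/489 + 0/(20 + 7/12) = 91/489 + 0/(247/12) = 91/489 + 0*(12/247) = 91/489 + 0 = 91/489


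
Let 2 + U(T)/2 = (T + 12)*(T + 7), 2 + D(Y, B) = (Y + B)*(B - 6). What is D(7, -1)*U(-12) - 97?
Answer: 79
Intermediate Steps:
D(Y, B) = -2 + (-6 + B)*(B + Y) (D(Y, B) = -2 + (Y + B)*(B - 6) = -2 + (B + Y)*(-6 + B) = -2 + (-6 + B)*(B + Y))
U(T) = -4 + 2*(7 + T)*(12 + T) (U(T) = -4 + 2*((T + 12)*(T + 7)) = -4 + 2*((12 + T)*(7 + T)) = -4 + 2*((7 + T)*(12 + T)) = -4 + 2*(7 + T)*(12 + T))
D(7, -1)*U(-12) - 97 = (-2 + (-1)**2 - 6*(-1) - 6*7 - 1*7)*(164 + 2*(-12)**2 + 38*(-12)) - 97 = (-2 + 1 + 6 - 42 - 7)*(164 + 2*144 - 456) - 97 = -44*(164 + 288 - 456) - 97 = -44*(-4) - 97 = 176 - 97 = 79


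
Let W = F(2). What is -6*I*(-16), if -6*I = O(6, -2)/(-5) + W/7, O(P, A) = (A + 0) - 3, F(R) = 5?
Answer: -192/7 ≈ -27.429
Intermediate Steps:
O(P, A) = -3 + A (O(P, A) = A - 3 = -3 + A)
W = 5
I = -2/7 (I = -((-3 - 2)/(-5) + 5/7)/6 = -(-5*(-1/5) + 5*(1/7))/6 = -(1 + 5/7)/6 = -1/6*12/7 = -2/7 ≈ -0.28571)
-6*I*(-16) = -6*(-2/7)*(-16) = (12/7)*(-16) = -192/7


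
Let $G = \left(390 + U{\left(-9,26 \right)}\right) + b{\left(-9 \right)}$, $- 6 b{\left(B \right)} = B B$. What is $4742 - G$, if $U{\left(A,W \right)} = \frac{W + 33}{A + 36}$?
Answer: $\frac{235619}{54} \approx 4363.3$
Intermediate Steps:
$b{\left(B \right)} = - \frac{B^{2}}{6}$ ($b{\left(B \right)} = - \frac{B B}{6} = - \frac{B^{2}}{6}$)
$U{\left(A,W \right)} = \frac{33 + W}{36 + A}$
$G = \frac{20449}{54}$ ($G = \left(390 + \frac{33 + 26}{36 - 9}\right) - \frac{\left(-9\right)^{2}}{6} = \left(390 + \frac{1}{27} \cdot 59\right) - \frac{27}{2} = \left(390 + \frac{59}{27}\right) - \frac{27}{2} = \frac{10589}{27} - \frac{27}{2} = \frac{20449}{54} \approx 378.69$)
$4742 - G = 4742 - \frac{20449}{54} = \frac{235619}{54}$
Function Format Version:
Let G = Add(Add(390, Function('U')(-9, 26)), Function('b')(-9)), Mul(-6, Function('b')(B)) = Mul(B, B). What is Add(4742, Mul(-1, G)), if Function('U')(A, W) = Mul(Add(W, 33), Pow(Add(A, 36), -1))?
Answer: Rational(235619, 54) ≈ 4363.3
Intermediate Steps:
Function('b')(B) = Mul(Rational(-1, 6), Pow(B, 2)) (Function('b')(B) = Mul(Rational(-1, 6), Mul(B, B)) = Mul(Rational(-1, 6), Pow(B, 2)))
Function('U')(A, W) = Mul(Pow(Add(36, A), -1), Add(33, W)) (Function('U')(A, W) = Mul(Add(33, W), Pow(Add(36, A), -1)) = Mul(Pow(Add(36, A), -1), Add(33, W)))
G = Rational(20449, 54) (G = Add(Add(390, Mul(Pow(Add(36, -9), -1), Add(33, 26))), Mul(Rational(-1, 6), Pow(-9, 2))) = Add(Add(390, Mul(Pow(27, -1), 59)), Mul(Rational(-1, 6), 81)) = Add(Add(390, Mul(Rational(1, 27), 59)), Rational(-27, 2)) = Add(Add(390, Rational(59, 27)), Rational(-27, 2)) = Add(Rational(10589, 27), Rational(-27, 2)) = Rational(20449, 54) ≈ 378.69)
Add(4742, Mul(-1, G)) = Add(4742, Mul(-1, Rational(20449, 54))) = Add(4742, Rational(-20449, 54)) = Rational(235619, 54)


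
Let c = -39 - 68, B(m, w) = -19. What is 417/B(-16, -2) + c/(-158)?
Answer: -63853/3002 ≈ -21.270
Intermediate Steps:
c = -107
417/B(-16, -2) + c/(-158) = 417/(-19) - 107/(-158) = 417*(-1/19) - 107*(-1/158) = -417/19 + 107/158 = -63853/3002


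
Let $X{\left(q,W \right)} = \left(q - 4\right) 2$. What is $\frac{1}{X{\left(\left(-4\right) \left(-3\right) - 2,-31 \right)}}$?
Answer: $\frac{1}{12} \approx 0.083333$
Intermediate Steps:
$X{\left(q,W \right)} = -8 + 2 q$ ($X{\left(q,W \right)} = \left(-4 + q\right) 2 = -8 + 2 q$)
$\frac{1}{X{\left(\left(-4\right) \left(-3\right) - 2,-31 \right)}} = \frac{1}{-8 + 2 \left(\left(-4\right) \left(-3\right) - 2\right)} = \frac{1}{-8 + 2 \left(12 - 2\right)} = \frac{1}{-8 + 2 \cdot 10} = \frac{1}{-8 + 20} = \frac{1}{12}$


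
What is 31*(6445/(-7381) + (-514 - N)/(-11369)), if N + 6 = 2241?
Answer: -1642467916/83914589 ≈ -19.573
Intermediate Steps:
N = 2235 (N = -6 + 2241 = 2235)
31*(6445/(-7381) + (-514 - N)/(-11369)) = 31*(6445/(-7381) + (-514 - 1*2235)/(-11369)) = 31*(6445*(-1/7381) + (-514 - 2235)*(-1/11369)) = 31*(-6445/7381 - 2749*(-1/11369)) = 31*(-6445/7381 + 2749/11369) = 31*(-52982836/83914589) = -1642467916/83914589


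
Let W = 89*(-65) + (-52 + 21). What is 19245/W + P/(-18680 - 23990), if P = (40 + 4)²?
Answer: -416221963/124084360 ≈ -3.3543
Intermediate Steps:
W = -5816 (W = -5785 - 31 = -5816)
P = 1936 (P = 44² = 1936)
19245/W + P/(-18680 - 23990) = 19245/(-5816) + 1936/(-18680 - 23990) = 19245*(-1/5816) + 1936/(-42670) = -19245/5816 + 1936*(-1/42670) = -19245/5816 - 968/21335 = -416221963/124084360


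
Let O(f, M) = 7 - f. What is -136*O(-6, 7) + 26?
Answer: -1742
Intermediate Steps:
-136*O(-6, 7) + 26 = -136*(7 - 1*(-6)) + 26 = -136*(7 + 6) + 26 = -136*13 + 26 = -1768 + 26 = -1742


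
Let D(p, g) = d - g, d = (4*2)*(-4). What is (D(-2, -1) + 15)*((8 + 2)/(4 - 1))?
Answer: -160/3 ≈ -53.333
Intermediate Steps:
d = -32 (d = 8*(-4) = -32)
D(p, g) = -32 - g
(D(-2, -1) + 15)*((8 + 2)/(4 - 1)) = ((-32 - 1*(-1)) + 15)*((8 + 2)/(4 - 1)) = ((-32 + 1) + 15)*(10/3) = (-31 + 15)*(10*(⅓)) = -16*10/3 = -160/3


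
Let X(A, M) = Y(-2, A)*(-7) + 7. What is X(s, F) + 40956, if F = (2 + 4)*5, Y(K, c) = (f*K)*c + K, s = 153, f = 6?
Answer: 53829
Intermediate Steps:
Y(K, c) = K + 6*K*c (Y(K, c) = (6*K)*c + K = 6*K*c + K = K + 6*K*c)
F = 30 (F = 6*5 = 30)
X(A, M) = 21 + 84*A (X(A, M) = -2*(1 + 6*A)*(-7) + 7 = (-2 - 12*A)*(-7) + 7 = (14 + 84*A) + 7 = 21 + 84*A)
X(s, F) + 40956 = (21 + 84*153) + 40956 = (21 + 12852) + 40956 = 12873 + 40956 = 53829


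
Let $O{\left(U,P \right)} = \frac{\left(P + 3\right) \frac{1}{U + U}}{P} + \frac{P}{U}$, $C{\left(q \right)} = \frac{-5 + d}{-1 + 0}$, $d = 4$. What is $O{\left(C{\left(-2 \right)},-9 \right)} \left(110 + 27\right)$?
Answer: $- \frac{3562}{3} \approx -1187.3$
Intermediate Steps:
$C{\left(q \right)} = 1$ ($C{\left(q \right)} = \frac{-5 + 4}{-1 + 0} = - \frac{1}{-1} = \left(-1\right) \left(-1\right) = 1$)
$O{\left(U,P \right)} = \frac{P}{U} + \frac{3 + P}{2 P U}$ ($O{\left(U,P \right)} = \frac{\left(3 + P\right) \frac{1}{2 U}}{P} + \frac{P}{U} = \frac{\frac{1}{2} \frac{1}{U} \left(3 + P\right)}{P} + \frac{P}{U} = \frac{3 + P}{2 P U} + \frac{P}{U} = \frac{P}{U} + \frac{3 + P}{2 P U}$)
$O{\left(C{\left(-2 \right)},-9 \right)} \left(110 + 27\right) = \frac{3 - 9 \left(1 + 2 \left(-9\right)\right)}{2 \left(-9\right) 1} \left(110 + 27\right) = \frac{1}{2} \left(- \frac{1}{9}\right) 1 \left(3 - 9 \left(1 - 18\right)\right) 137 = \frac{1}{2} \left(- \frac{1}{9}\right) 1 \left(3 - -153\right) 137 = \frac{1}{2} \left(- \frac{1}{9}\right) 1 \left(3 + 153\right) 137 = \frac{1}{2} \left(- \frac{1}{9}\right) 1 \cdot 156 \cdot 137 = \left(- \frac{26}{3}\right) 137 = - \frac{3562}{3}$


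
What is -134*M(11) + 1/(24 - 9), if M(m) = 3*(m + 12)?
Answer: -138689/15 ≈ -9245.9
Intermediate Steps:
M(m) = 36 + 3*m (M(m) = 3*(12 + m) = 36 + 3*m)
-134*M(11) + 1/(24 - 9) = -134*(36 + 3*11) + 1/(24 - 9) = -134*(36 + 33) + 1/15 = -134*69 + 1/15 = -9246 + 1/15 = -138689/15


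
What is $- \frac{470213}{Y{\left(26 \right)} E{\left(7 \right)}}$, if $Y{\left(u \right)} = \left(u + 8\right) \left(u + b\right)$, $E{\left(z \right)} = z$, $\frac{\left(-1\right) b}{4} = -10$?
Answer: $- \frac{470213}{15708} \approx -29.935$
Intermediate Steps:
$b = 40$ ($b = \left(-4\right) \left(-10\right) = 40$)
$Y{\left(u \right)} = \left(8 + u\right) \left(40 + u\right)$ ($Y{\left(u \right)} = \left(u + 8\right) \left(u + 40\right) = \left(8 + u\right) \left(40 + u\right)$)
$- \frac{470213}{Y{\left(26 \right)} E{\left(7 \right)}} = - \frac{470213}{\left(320 + 26^{2} + 48 \cdot 26\right) 7} = - \frac{470213}{\left(320 + 676 + 1248\right) 7} = - \frac{470213}{2244 \cdot 7} = - \frac{470213}{15708}$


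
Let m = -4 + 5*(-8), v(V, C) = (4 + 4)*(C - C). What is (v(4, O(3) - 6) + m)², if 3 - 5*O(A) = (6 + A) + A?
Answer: 1936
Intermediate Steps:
O(A) = -⅗ - 2*A/5 (O(A) = ⅗ - ((6 + A) + A)/5 = ⅗ - (6 + 2*A)/5 = ⅗ + (-6/5 - 2*A/5) = -⅗ - 2*A/5)
v(V, C) = 0 (v(V, C) = 8*0 = 0)
m = -44 (m = -4 - 40 = -44)
(v(4, O(3) - 6) + m)² = (0 - 44)² = (-44)² = 1936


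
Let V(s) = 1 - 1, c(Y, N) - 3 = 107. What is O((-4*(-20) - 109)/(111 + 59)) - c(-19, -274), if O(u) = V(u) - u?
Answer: -18671/170 ≈ -109.83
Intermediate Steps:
c(Y, N) = 110 (c(Y, N) = 3 + 107 = 110)
V(s) = 0
O(u) = -u (O(u) = 0 - u = -u)
O((-4*(-20) - 109)/(111 + 59)) - c(-19, -274) = -(-4*(-20) - 109)/(111 + 59) - 1*110 = -(80 - 109)/170 - 110 = -(-29)/170 - 110 = -1*(-29/170) - 110 = 29/170 - 110 = -18671/170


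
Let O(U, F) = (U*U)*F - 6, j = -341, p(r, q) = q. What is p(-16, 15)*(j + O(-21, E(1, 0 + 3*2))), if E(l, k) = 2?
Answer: 8025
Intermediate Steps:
O(U, F) = -6 + F*U² (O(U, F) = U²*F - 6 = F*U² - 6 = -6 + F*U²)
p(-16, 15)*(j + O(-21, E(1, 0 + 3*2))) = 15*(-341 + (-6 + 2*(-21)²)) = 15*(-341 + (-6 + 2*441)) = 15*(-341 + (-6 + 882)) = 15*(-341 + 876) = 15*535 = 8025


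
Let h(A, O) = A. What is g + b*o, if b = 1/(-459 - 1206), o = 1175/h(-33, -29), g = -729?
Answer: -8010746/10989 ≈ -728.98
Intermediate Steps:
o = -1175/33 (o = 1175/(-33) = 1175*(-1/33) = -1175/33 ≈ -35.606)
b = -1/1665 (b = 1/(-1665) = -1/1665 ≈ -0.00060060)
g + b*o = -729 - 1/1665*(-1175/33) = -729 + 235/10989 = -8010746/10989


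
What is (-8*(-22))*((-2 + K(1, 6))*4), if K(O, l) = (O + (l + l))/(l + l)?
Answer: -1936/3 ≈ -645.33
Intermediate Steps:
K(O, l) = (O + 2*l)/(2*l) (K(O, l) = (O + 2*l)/((2*l)) = (O + 2*l)*(1/(2*l)) = (O + 2*l)/(2*l))
(-8*(-22))*((-2 + K(1, 6))*4) = (-8*(-22))*((-2 + (6 + (½)*1)/6)*4) = 176*((-2 + (6 + ½)/6)*4) = 176*((-2 + (⅙)*(13/2))*4) = 176*((-2 + 13/12)*4) = 176*(-11/12*4) = 176*(-11/3) = -1936/3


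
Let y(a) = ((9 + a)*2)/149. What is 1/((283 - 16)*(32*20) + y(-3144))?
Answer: 149/25454850 ≈ 5.8535e-6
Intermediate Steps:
y(a) = 18/149 + 2*a/149 (y(a) = (18 + 2*a)*(1/149) = 18/149 + 2*a/149)
1/((283 - 16)*(32*20) + y(-3144)) = 1/((283 - 16)*(32*20) + (18/149 + (2/149)*(-3144))) = 1/(267*640 + (18/149 - 6288/149)) = 1/(170880 - 6270/149) = 1/(25454850/149) = 149/25454850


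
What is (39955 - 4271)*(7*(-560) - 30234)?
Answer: -1218751336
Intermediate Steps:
(39955 - 4271)*(7*(-560) - 30234) = 35684*(-3920 - 30234) = 35684*(-34154) = -1218751336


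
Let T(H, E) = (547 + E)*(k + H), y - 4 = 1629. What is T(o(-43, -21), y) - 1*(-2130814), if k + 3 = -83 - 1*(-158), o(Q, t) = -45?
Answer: 2189674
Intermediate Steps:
k = 72 (k = -3 + (-83 - 1*(-158)) = -3 + (-83 + 158) = -3 + 75 = 72)
y = 1633 (y = 4 + 1629 = 1633)
T(H, E) = (72 + H)*(547 + E) (T(H, E) = (547 + E)*(72 + H) = (72 + H)*(547 + E))
T(o(-43, -21), y) - 1*(-2130814) = (39384 + 72*1633 + 547*(-45) + 1633*(-45)) - 1*(-2130814) = (39384 + 117576 - 24615 - 73485) + 2130814 = 58860 + 2130814 = 2189674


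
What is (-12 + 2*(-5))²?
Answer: 484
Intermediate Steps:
(-12 + 2*(-5))² = (-12 - 10)² = (-22)² = 484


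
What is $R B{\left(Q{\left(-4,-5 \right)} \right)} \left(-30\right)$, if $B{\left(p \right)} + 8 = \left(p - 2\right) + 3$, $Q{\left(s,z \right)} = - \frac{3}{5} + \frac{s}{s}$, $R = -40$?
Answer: $-7920$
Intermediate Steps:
$Q{\left(s,z \right)} = \frac{2}{5}$ ($Q{\left(s,z \right)} = \left(-3\right) \frac{1}{5} + 1 = - \frac{3}{5} + 1 = \frac{2}{5}$)
$B{\left(p \right)} = -7 + p$ ($B{\left(p \right)} = -8 + \left(\left(p - 2\right) + 3\right) = -8 + \left(\left(-2 + p\right) + 3\right) = -8 + \left(1 + p\right) = -7 + p$)
$R B{\left(Q{\left(-4,-5 \right)} \right)} \left(-30\right) = - 40 \left(-7 + \frac{2}{5}\right) \left(-30\right) = \left(-40\right) \left(- \frac{33}{5}\right) \left(-30\right) = 264 \left(-30\right) = -7920$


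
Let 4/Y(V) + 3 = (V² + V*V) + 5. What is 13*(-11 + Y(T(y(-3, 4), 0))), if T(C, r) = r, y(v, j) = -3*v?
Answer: -117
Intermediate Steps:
Y(V) = 4/(2 + 2*V²) (Y(V) = 4/(-3 + ((V² + V*V) + 5)) = 4/(-3 + ((V² + V²) + 5)) = 4/(-3 + (2*V² + 5)) = 4/(-3 + (5 + 2*V²)) = 4/(2 + 2*V²))
13*(-11 + Y(T(y(-3, 4), 0))) = 13*(-11 + 2/(1 + 0²)) = 13*(-11 + 2/(1 + 0)) = 13*(-11 + 2/1) = 13*(-11 + 2*1) = 13*(-11 + 2) = 13*(-9) = -117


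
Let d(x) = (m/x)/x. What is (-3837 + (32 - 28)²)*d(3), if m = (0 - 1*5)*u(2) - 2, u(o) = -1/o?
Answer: -3821/18 ≈ -212.28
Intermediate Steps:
m = ½ (m = (0 - 1*5)*(-1/2) - 2 = (0 - 5)*(-1*½) - 2 = -5*(-½) - 2 = 5/2 - 2 = ½ ≈ 0.50000)
d(x) = 1/(2*x²) (d(x) = (1/(2*x))/x = 1/(2*x²))
(-3837 + (32 - 28)²)*d(3) = (-3837 + (32 - 28)²)*((½)/3²) = (-3837 + 4²)*((½)*(⅑)) = (-3837 + 16)*(1/18) = -3821*1/18 = -3821/18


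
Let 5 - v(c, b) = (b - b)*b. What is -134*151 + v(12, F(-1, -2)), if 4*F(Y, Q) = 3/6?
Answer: -20229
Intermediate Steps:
F(Y, Q) = 1/8 (F(Y, Q) = (3/6)/4 = (3*(1/6))/4 = (1/4)*(1/2) = 1/8)
v(c, b) = 5 (v(c, b) = 5 - (b - b)*b = 5 - 0*b = 5 - 1*0 = 5 + 0 = 5)
-134*151 + v(12, F(-1, -2)) = -134*151 + 5 = -20234 + 5 = -20229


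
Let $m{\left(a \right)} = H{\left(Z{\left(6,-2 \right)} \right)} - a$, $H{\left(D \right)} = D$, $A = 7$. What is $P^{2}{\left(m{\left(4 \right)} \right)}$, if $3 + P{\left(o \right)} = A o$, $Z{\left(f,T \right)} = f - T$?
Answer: $625$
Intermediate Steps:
$m{\left(a \right)} = 8 - a$ ($m{\left(a \right)} = \left(6 - -2\right) - a = \left(6 + 2\right) - a = 8 - a$)
$P{\left(o \right)} = -3 + 7 o$
$P^{2}{\left(m{\left(4 \right)} \right)} = \left(-3 + 7 \left(8 - 4\right)\right)^{2} = \left(-3 + 7 \cdot 4\right)^{2} = \left(-3 + 28\right)^{2} = 25^{2} = 625$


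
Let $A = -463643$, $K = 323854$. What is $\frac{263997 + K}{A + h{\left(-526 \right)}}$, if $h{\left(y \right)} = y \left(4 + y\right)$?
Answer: $- \frac{587851}{189071} \approx -3.1092$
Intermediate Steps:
$\frac{263997 + K}{A + h{\left(-526 \right)}} = \frac{263997 + 323854}{-463643 - 526 \left(4 - 526\right)} = \frac{587851}{-463643 - -274572} = \frac{587851}{-463643 + 274572} = \frac{587851}{-189071} = 587851 \left(- \frac{1}{189071}\right) = - \frac{587851}{189071}$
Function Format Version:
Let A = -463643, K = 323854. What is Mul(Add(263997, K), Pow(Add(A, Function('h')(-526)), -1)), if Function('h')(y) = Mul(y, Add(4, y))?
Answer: Rational(-587851, 189071) ≈ -3.1092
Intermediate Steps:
Mul(Add(263997, K), Pow(Add(A, Function('h')(-526)), -1)) = Mul(Add(263997, 323854), Pow(Add(-463643, Mul(-526, Add(4, -526))), -1)) = Mul(587851, Pow(Add(-463643, Mul(-526, -522)), -1)) = Mul(587851, Pow(Add(-463643, 274572), -1)) = Mul(587851, Pow(-189071, -1)) = Mul(587851, Rational(-1, 189071)) = Rational(-587851, 189071)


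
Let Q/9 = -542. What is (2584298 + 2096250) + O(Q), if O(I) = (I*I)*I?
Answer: -116066763604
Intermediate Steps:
Q = -4878 (Q = 9*(-542) = -4878)
O(I) = I**3 (O(I) = I**2*I = I**3)
(2584298 + 2096250) + O(Q) = (2584298 + 2096250) + (-4878)**3 = 4680548 - 116071444152 = -116066763604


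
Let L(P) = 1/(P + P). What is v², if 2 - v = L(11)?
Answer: 1849/484 ≈ 3.8202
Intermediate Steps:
L(P) = 1/(2*P)
v = 43/22 (v = 2 - 1/(2*11) = 2 - 1*1/22 = 2 - 1/22 = 43/22 ≈ 1.9545)
v² = (43/22)² = 1849/484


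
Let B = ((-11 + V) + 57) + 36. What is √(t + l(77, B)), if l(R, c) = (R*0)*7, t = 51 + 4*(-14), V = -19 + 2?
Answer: I*√5 ≈ 2.2361*I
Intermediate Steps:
V = -17
t = -5 (t = 51 - 56 = -5)
B = 65 (B = ((-11 - 17) + 57) + 36 = (-28 + 57) + 36 = 29 + 36 = 65)
l(R, c) = 0 (l(R, c) = 0*7 = 0)
√(t + l(77, B)) = √(-5 + 0) = √(-5) = I*√5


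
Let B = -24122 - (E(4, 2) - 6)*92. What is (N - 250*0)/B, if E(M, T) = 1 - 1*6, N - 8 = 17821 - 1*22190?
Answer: 4361/23110 ≈ 0.18871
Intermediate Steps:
N = -4361 (N = 8 + (17821 - 1*22190) = 8 + (17821 - 22190) = 8 - 4369 = -4361)
E(M, T) = -5 (E(M, T) = 1 - 6 = -5)
B = -23110 (B = -24122 - (-5 - 6)*92 = -24122 - (-11)*92 = -24122 - 1*(-1012) = -24122 + 1012 = -23110)
(N - 250*0)/B = (-4361 - 250*0)/(-23110) = (-4361 + 0)*(-1/23110) = -4361*(-1/23110) = 4361/23110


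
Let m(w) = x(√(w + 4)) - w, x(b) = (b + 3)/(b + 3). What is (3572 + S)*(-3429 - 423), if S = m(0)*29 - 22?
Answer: -13786308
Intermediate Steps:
x(b) = 1 (x(b) = (3 + b)/(3 + b) = 1)
m(w) = 1 - w
S = 7 (S = (1 - 1*0)*29 - 22 = (1 + 0)*29 - 22 = 1*29 - 22 = 29 - 22 = 7)
(3572 + S)*(-3429 - 423) = (3572 + 7)*(-3429 - 423) = 3579*(-3852) = -13786308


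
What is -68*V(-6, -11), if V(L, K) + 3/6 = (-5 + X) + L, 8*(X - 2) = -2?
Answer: 663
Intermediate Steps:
X = 7/4 (X = 2 + (⅛)*(-2) = 2 - ¼ = 7/4 ≈ 1.7500)
V(L, K) = -15/4 + L (V(L, K) = -½ + ((-5 + 7/4) + L) = -½ + (-13/4 + L) = -15/4 + L)
-68*V(-6, -11) = -68*(-15/4 - 6) = -68*(-39/4) = 663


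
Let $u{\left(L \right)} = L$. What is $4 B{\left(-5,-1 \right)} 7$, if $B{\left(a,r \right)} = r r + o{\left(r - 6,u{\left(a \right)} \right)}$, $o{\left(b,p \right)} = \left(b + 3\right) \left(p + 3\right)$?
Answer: $252$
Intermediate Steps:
$o{\left(b,p \right)} = \left(3 + b\right) \left(3 + p\right)$
$B{\left(a,r \right)} = -9 + r^{2} + 3 a + 3 r + a \left(-6 + r\right)$ ($B{\left(a,r \right)} = r r + \left(9 + 3 \left(r - 6\right) + 3 a + \left(r - 6\right) a\right) = r^{2} + \left(9 + 3 \left(r - 6\right) + 3 a + \left(r - 6\right) a\right) = r^{2} + \left(9 + 3 \left(-6 + r\right) + 3 a + \left(-6 + r\right) a\right) = r^{2} + \left(9 + \left(-18 + 3 r\right) + 3 a + a \left(-6 + r\right)\right) = r^{2} + \left(-9 + 3 a + 3 r + a \left(-6 + r\right)\right) = -9 + r^{2} + 3 a + 3 r + a \left(-6 + r\right)$)
$4 B{\left(-5,-1 \right)} 7 = 4 \left(-9 + \left(-1\right)^{2} - -15 + 3 \left(-1\right) - -5\right) 7 = 4 \left(-9 + 1 + 15 - 3 + 5\right) 7 = 4 \cdot 9 \cdot 7 = 36 \cdot 7 = 252$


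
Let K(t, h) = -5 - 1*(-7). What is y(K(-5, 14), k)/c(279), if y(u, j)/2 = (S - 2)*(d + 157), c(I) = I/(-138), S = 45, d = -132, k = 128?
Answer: -98900/93 ≈ -1063.4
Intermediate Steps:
K(t, h) = 2 (K(t, h) = -5 + 7 = 2)
c(I) = -I/138 (c(I) = I*(-1/138) = -I/138)
y(u, j) = 2150 (y(u, j) = 2*((45 - 2)*(-132 + 157)) = 2*(43*25) = 2*1075 = 2150)
y(K(-5, 14), k)/c(279) = 2150/((-1/138*279)) = 2150/(-93/46) = 2150*(-46/93) = -98900/93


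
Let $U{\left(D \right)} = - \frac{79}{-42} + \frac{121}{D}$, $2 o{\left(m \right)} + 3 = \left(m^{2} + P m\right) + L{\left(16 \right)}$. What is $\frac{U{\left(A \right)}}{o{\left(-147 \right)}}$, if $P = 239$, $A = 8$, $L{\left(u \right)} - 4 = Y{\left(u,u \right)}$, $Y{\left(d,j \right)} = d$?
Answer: $- \frac{2857}{1134588} \approx -0.0025181$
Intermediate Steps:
$L{\left(u \right)} = 4 + u$
$o{\left(m \right)} = \frac{17}{2} + \frac{m^{2}}{2} + \frac{239 m}{2}$ ($o{\left(m \right)} = - \frac{3}{2} + \frac{\left(m^{2} + 239 m\right) + \left(4 + 16\right)}{2} = - \frac{3}{2} + \frac{\left(m^{2} + 239 m\right) + 20}{2} = - \frac{3}{2} + \frac{20 + m^{2} + 239 m}{2} = - \frac{3}{2} + \left(10 + \frac{m^{2}}{2} + \frac{239 m}{2}\right) = \frac{17}{2} + \frac{m^{2}}{2} + \frac{239 m}{2}$)
$U{\left(D \right)} = \frac{79}{42} + \frac{121}{D}$ ($U{\left(D \right)} = \left(-79\right) \left(- \frac{1}{42}\right) + \frac{121}{D} = \frac{79}{42} + \frac{121}{D}$)
$\frac{U{\left(A \right)}}{o{\left(-147 \right)}} = \frac{\frac{79}{42} + \frac{121}{8}}{\frac{17}{2} + \frac{\left(-147\right)^{2}}{2} + \frac{239}{2} \left(-147\right)} = \frac{\frac{79}{42} + 121 \cdot \frac{1}{8}}{\frac{17}{2} + \frac{1}{2} \cdot 21609 - \frac{35133}{2}} = \frac{\frac{79}{42} + \frac{121}{8}}{\frac{17}{2} + \frac{21609}{2} - \frac{35133}{2}} = \frac{2857}{168 \left(- \frac{13507}{2}\right)} = \frac{2857}{168} \left(- \frac{2}{13507}\right) = - \frac{2857}{1134588}$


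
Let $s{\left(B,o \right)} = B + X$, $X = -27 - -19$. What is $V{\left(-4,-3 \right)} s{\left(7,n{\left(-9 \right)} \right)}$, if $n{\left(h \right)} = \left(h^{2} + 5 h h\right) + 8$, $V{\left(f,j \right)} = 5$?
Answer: $-5$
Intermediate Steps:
$X = -8$ ($X = -27 + 19 = -8$)
$n{\left(h \right)} = 8 + 6 h^{2}$ ($n{\left(h \right)} = \left(h^{2} + 5 h^{2}\right) + 8 = 6 h^{2} + 8 = 8 + 6 h^{2}$)
$s{\left(B,o \right)} = -8 + B$ ($s{\left(B,o \right)} = B - 8 = -8 + B$)
$V{\left(-4,-3 \right)} s{\left(7,n{\left(-9 \right)} \right)} = 5 \left(-8 + 7\right) = 5 \left(-1\right) = -5$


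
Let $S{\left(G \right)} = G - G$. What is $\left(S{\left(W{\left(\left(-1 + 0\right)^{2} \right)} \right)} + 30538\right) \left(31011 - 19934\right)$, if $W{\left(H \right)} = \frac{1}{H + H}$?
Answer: $338269426$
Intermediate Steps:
$W{\left(H \right)} = \frac{1}{2 H}$
$S{\left(G \right)} = 0$
$\left(S{\left(W{\left(\left(-1 + 0\right)^{2} \right)} \right)} + 30538\right) \left(31011 - 19934\right) = \left(0 + 30538\right) \left(31011 - 19934\right) = 30538 \cdot 11077 = 338269426$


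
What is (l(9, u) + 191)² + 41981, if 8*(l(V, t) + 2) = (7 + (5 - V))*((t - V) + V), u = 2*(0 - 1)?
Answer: 1238705/16 ≈ 77419.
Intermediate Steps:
u = -2 (u = 2*(-1) = -2)
l(V, t) = -2 + t*(12 - V)/8 (l(V, t) = -2 + ((7 + (5 - V))*((t - V) + V))/8 = -2 + ((12 - V)*t)/8 = -2 + (t*(12 - V))/8 = -2 + t*(12 - V)/8)
(l(9, u) + 191)² + 41981 = ((-2 + (3/2)*(-2) - ⅛*9*(-2)) + 191)² + 41981 = ((-2 - 3 + 9/4) + 191)² + 41981 = (-11/4 + 191)² + 41981 = (753/4)² + 41981 = 567009/16 + 41981 = 1238705/16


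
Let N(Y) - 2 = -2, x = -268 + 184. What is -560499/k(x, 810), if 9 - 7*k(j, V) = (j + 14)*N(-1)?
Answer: -1307831/3 ≈ -4.3594e+5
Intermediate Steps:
x = -84
N(Y) = 0 (N(Y) = 2 - 2 = 0)
k(j, V) = 9/7 (k(j, V) = 9/7 - (j + 14)*0/7 = 9/7 - (14 + j)*0/7 = 9/7 - 1/7*0 = 9/7 + 0 = 9/7)
-560499/k(x, 810) = -560499/9/7 = -560499*7/9 = -1307831/3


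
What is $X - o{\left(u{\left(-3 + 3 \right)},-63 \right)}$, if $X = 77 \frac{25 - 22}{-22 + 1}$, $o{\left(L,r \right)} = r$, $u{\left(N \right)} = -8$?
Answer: $52$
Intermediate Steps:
$X = -11$ ($X = 77 \frac{3}{-21} = 77 \cdot 3 \left(- \frac{1}{21}\right) = 77 \left(- \frac{1}{7}\right) = -11$)
$X - o{\left(u{\left(-3 + 3 \right)},-63 \right)} = -11 - -63 = -11 + 63 = 52$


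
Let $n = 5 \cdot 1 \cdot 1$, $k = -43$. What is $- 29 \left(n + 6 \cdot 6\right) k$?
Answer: $51127$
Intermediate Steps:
$n = 5$ ($n = 5 \cdot 1 = 5$)
$- 29 \left(n + 6 \cdot 6\right) k = - 29 \left(5 + 6 \cdot 6\right) \left(-43\right) = - 29 \left(5 + 36\right) \left(-43\right) = \left(-29\right) 41 \left(-43\right) = \left(-1189\right) \left(-43\right) = 51127$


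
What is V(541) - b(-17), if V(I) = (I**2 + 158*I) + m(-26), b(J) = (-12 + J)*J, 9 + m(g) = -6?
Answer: 377651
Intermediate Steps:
m(g) = -15 (m(g) = -9 - 6 = -15)
b(J) = J*(-12 + J)
V(I) = -15 + I**2 + 158*I (V(I) = (I**2 + 158*I) - 15 = -15 + I**2 + 158*I)
V(541) - b(-17) = (-15 + 541**2 + 158*541) - (-17)*(-12 - 17) = (-15 + 292681 + 85478) - (-17)*(-29) = 378144 - 1*493 = 378144 - 493 = 377651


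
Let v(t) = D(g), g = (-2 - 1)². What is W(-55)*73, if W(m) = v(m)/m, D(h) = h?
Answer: -657/55 ≈ -11.945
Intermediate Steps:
g = 9 (g = (-3)² = 9)
v(t) = 9
W(m) = 9/m
W(-55)*73 = (9/(-55))*73 = (9*(-1/55))*73 = -9/55*73 = -657/55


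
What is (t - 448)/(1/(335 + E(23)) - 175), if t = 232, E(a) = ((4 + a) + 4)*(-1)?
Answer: 7296/5911 ≈ 1.2343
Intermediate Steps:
E(a) = -8 - a (E(a) = (8 + a)*(-1) = -8 - a)
(t - 448)/(1/(335 + E(23)) - 175) = (232 - 448)/(1/(335 + (-8 - 1*23)) - 175) = -216/(1/(335 + (-8 - 23)) - 175) = -216/(1/(335 - 31) - 175) = -216/(1/304 - 175) = -216/(-53199/304) = -216*(-304/53199) = 7296/5911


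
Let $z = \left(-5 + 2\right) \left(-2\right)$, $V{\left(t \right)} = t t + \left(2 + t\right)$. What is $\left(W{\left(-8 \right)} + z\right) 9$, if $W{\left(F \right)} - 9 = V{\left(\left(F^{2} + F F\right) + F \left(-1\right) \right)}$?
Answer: $167841$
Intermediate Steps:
$V{\left(t \right)} = 2 + t + t^{2}$ ($V{\left(t \right)} = t^{2} + \left(2 + t\right) = 2 + t + t^{2}$)
$W{\left(F \right)} = 11 + \left(- F + 2 F^{2}\right)^{2} - F + 2 F^{2}$ ($W{\left(F \right)} = 9 + \left(2 + \left(\left(F^{2} + F F\right) + F \left(-1\right)\right) + \left(\left(F^{2} + F F\right) + F \left(-1\right)\right)^{2}\right) = 9 + \left(2 - \left(F - 2 F^{2}\right) + \left(\left(F^{2} + F^{2}\right) - F\right)^{2}\right) = 9 + \left(2 + \left(2 F^{2} - F\right) + \left(2 F^{2} - F\right)^{2}\right) = 9 + \left(2 + \left(- F + 2 F^{2}\right) + \left(- F + 2 F^{2}\right)^{2}\right) = 9 + \left(2 + \left(- F + 2 F^{2}\right)^{2} - F + 2 F^{2}\right) = 11 + \left(- F + 2 F^{2}\right)^{2} - F + 2 F^{2}$)
$z = 6$ ($z = \left(-3\right) \left(-2\right) = 6$)
$\left(W{\left(-8 \right)} + z\right) 9 = \left(\left(11 - 8 \left(-1 + 2 \left(-8\right)\right) + \left(-8\right)^{2} \left(-1 + 2 \left(-8\right)\right)^{2}\right) + 6\right) 9 = \left(\left(11 - 8 \left(-1 - 16\right) + 64 \left(-1 - 16\right)^{2}\right) + 6\right) 9 = \left(\left(11 - -136 + 64 \left(-17\right)^{2}\right) + 6\right) 9 = \left(\left(11 + 136 + 64 \cdot 289\right) + 6\right) 9 = \left(\left(11 + 136 + 18496\right) + 6\right) 9 = \left(18643 + 6\right) 9 = 18649 \cdot 9 = 167841$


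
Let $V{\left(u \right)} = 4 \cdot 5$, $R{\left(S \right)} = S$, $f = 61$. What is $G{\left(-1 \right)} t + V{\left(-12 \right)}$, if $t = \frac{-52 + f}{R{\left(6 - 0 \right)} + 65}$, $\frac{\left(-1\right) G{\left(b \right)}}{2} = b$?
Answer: $\frac{1438}{71} \approx 20.254$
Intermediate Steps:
$G{\left(b \right)} = - 2 b$
$V{\left(u \right)} = 20$
$t = \frac{9}{71}$ ($t = \frac{-52 + 61}{\left(6 - 0\right) + 65} = \frac{9}{\left(6 + 0\right) + 65} = \frac{9}{6 + 65} = \frac{9}{71} \approx 0.12676$)
$G{\left(-1 \right)} t + V{\left(-12 \right)} = \left(-2\right) \left(-1\right) \frac{9}{71} + 20 = 2 \cdot \frac{9}{71} + 20 = \frac{18}{71} + 20 = \frac{1438}{71}$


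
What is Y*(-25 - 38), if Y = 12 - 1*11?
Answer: -63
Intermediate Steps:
Y = 1 (Y = 12 - 11 = 1)
Y*(-25 - 38) = 1*(-25 - 38) = 1*(-63) = -63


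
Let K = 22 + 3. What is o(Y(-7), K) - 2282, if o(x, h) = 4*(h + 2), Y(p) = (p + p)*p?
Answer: -2174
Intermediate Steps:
Y(p) = 2*p² (Y(p) = (2*p)*p = 2*p²)
K = 25
o(x, h) = 8 + 4*h (o(x, h) = 4*(2 + h) = 8 + 4*h)
o(Y(-7), K) - 2282 = (8 + 4*25) - 2282 = (8 + 100) - 2282 = 108 - 2282 = -2174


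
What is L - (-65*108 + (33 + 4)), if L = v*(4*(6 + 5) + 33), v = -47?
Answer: 3364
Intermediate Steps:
L = -3619 (L = -47*(4*(6 + 5) + 33) = -47*(4*11 + 33) = -47*(44 + 33) = -47*77 = -3619)
L - (-65*108 + (33 + 4)) = -3619 - (-65*108 + (33 + 4)) = -3619 - (-7020 + 37) = -3619 - 1*(-6983) = -3619 + 6983 = 3364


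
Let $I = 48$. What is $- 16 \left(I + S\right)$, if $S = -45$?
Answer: $-48$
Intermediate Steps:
$- 16 \left(I + S\right) = - 16 \left(48 - 45\right) = \left(-16\right) 3 = -48$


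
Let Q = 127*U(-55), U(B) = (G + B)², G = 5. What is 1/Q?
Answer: 1/317500 ≈ 3.1496e-6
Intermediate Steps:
U(B) = (5 + B)²
Q = 317500 (Q = 127*(5 - 55)² = 127*(-50)² = 127*2500 = 317500)
1/Q = 1/317500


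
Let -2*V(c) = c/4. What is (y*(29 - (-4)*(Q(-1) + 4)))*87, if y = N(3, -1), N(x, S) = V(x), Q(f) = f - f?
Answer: -11745/8 ≈ -1468.1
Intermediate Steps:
Q(f) = 0
V(c) = -c/8 (V(c) = -c/(2*4) = -c/8)
N(x, S) = -x/8
y = -3/8 (y = -1/8*3 = -3/8 ≈ -0.37500)
(y*(29 - (-4)*(Q(-1) + 4)))*87 = -3*(29 - (-4)*(0 + 4))/8*87 = -3*(29 - (-4)*4)/8*87 = -3*(29 - 1*(-16))/8*87 = -3*(29 + 16)/8*87 = -3/8*45*87 = -135/8*87 = -11745/8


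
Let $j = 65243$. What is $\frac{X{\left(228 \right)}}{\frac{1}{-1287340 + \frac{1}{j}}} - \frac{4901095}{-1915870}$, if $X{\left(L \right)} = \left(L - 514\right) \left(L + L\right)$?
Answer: $\frac{4197146175203223477913}{24999421282} \approx 1.6789 \cdot 10^{11}$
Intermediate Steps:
$X{\left(L \right)} = 2 L \left(-514 + L\right)$ ($X{\left(L \right)} = \left(-514 + L\right) 2 L = 2 L \left(-514 + L\right)$)
$\frac{X{\left(228 \right)}}{\frac{1}{-1287340 + \frac{1}{j}}} - \frac{4901095}{-1915870} = \frac{2 \cdot 228 \left(-514 + 228\right)}{\frac{1}{-1287340 + \frac{1}{65243}}} - \frac{4901095}{-1915870} = \frac{2 \cdot 228 \left(-286\right)}{\frac{1}{-1287340 + \frac{1}{65243}}} - - \frac{980219}{383174} = - \frac{130416}{\frac{1}{- \frac{83989923619}{65243}}} + \frac{980219}{383174} = - \frac{130416}{- \frac{65243}{83989923619}} + \frac{980219}{383174} = \left(-130416\right) \left(- \frac{83989923619}{65243}\right) + \frac{980219}{383174} = \frac{10953629878695504}{65243} + \frac{980219}{383174} = \frac{4197146175203223477913}{24999421282}$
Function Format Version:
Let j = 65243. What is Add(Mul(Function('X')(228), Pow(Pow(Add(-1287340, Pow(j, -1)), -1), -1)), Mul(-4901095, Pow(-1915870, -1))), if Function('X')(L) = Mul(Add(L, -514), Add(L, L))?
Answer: Rational(4197146175203223477913, 24999421282) ≈ 1.6789e+11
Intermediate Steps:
Function('X')(L) = Mul(2, L, Add(-514, L)) (Function('X')(L) = Mul(Add(-514, L), Mul(2, L)) = Mul(2, L, Add(-514, L)))
Add(Mul(Function('X')(228), Pow(Pow(Add(-1287340, Pow(j, -1)), -1), -1)), Mul(-4901095, Pow(-1915870, -1))) = Add(Mul(Mul(2, 228, Add(-514, 228)), Pow(Pow(Add(-1287340, Pow(65243, -1)), -1), -1)), Mul(-4901095, Pow(-1915870, -1))) = Add(Mul(Mul(2, 228, -286), Pow(Pow(Add(-1287340, Rational(1, 65243)), -1), -1)), Mul(-4901095, Rational(-1, 1915870))) = Add(Mul(-130416, Pow(Pow(Rational(-83989923619, 65243), -1), -1)), Rational(980219, 383174)) = Add(Mul(-130416, Pow(Rational(-65243, 83989923619), -1)), Rational(980219, 383174)) = Add(Mul(-130416, Rational(-83989923619, 65243)), Rational(980219, 383174)) = Add(Rational(10953629878695504, 65243), Rational(980219, 383174)) = Rational(4197146175203223477913, 24999421282)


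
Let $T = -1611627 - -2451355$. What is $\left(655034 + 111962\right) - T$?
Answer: $-72732$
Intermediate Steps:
$T = 839728$ ($T = -1611627 + 2451355 = 839728$)
$\left(655034 + 111962\right) - T = \left(655034 + 111962\right) - 839728 = 766996 - 839728 = -72732$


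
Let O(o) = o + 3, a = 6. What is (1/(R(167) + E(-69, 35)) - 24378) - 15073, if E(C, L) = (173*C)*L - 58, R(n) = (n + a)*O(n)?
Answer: -15324464794/388443 ≈ -39451.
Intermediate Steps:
O(o) = 3 + o
R(n) = (3 + n)*(6 + n) (R(n) = (n + 6)*(3 + n) = (6 + n)*(3 + n) = (3 + n)*(6 + n))
E(C, L) = -58 + 173*C*L (E(C, L) = 173*C*L - 58 = -58 + 173*C*L)
(1/(R(167) + E(-69, 35)) - 24378) - 15073 = (1/((3 + 167)*(6 + 167) + (-58 + 173*(-69)*35)) - 24378) - 15073 = (1/(170*173 + (-58 - 417795)) - 24378) - 15073 = (1/(29410 - 417853) - 24378) - 15073 = (1/(-388443) - 24378) - 15073 = (-1/388443 - 24378) - 15073 = -9469463455/388443 - 15073 = -15324464794/388443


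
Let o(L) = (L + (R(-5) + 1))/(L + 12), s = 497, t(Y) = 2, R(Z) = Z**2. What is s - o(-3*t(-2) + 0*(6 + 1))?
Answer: 1481/3 ≈ 493.67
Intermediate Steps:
o(L) = (26 + L)/(12 + L) (o(L) = (L + ((-5)**2 + 1))/(L + 12) = (L + (25 + 1))/(12 + L) = (L + 26)/(12 + L) = (26 + L)/(12 + L))
s - o(-3*t(-2) + 0*(6 + 1)) = 497 - (26 + (-3*2 + 0*(6 + 1)))/(12 + (-3*2 + 0*(6 + 1))) = 497 - (26 + (-6 + 0*7))/(12 + (-6 + 0*7)) = 497 - (26 + (-6 + 0))/(12 + (-6 + 0)) = 497 - (26 - 6)/(12 - 6) = 497 - 20/6 = 497 - 1*10/3 = 497 - 10/3 = 1481/3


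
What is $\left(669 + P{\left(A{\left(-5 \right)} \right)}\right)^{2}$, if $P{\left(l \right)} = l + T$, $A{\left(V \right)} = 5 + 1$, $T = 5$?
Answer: $462400$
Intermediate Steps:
$A{\left(V \right)} = 6$
$P{\left(l \right)} = 5 + l$ ($P{\left(l \right)} = l + 5 = 5 + l$)
$\left(669 + P{\left(A{\left(-5 \right)} \right)}\right)^{2} = \left(669 + \left(5 + 6\right)\right)^{2} = \left(669 + 11\right)^{2} = 680^{2} = 462400$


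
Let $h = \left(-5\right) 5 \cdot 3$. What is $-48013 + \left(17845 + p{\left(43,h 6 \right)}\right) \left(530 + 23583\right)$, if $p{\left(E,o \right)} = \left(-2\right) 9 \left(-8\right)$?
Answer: $433720744$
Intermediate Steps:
$h = -75$ ($h = \left(-25\right) 3 = -75$)
$p{\left(E,o \right)} = 144$ ($p{\left(E,o \right)} = \left(-18\right) \left(-8\right) = 144$)
$-48013 + \left(17845 + p{\left(43,h 6 \right)}\right) \left(530 + 23583\right) = -48013 + \left(17845 + 144\right) \left(530 + 23583\right) = -48013 + 17989 \cdot 24113 = -48013 + 433768757 = 433720744$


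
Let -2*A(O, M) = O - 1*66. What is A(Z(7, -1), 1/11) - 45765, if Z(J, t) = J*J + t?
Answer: -45756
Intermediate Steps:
Z(J, t) = t + J² (Z(J, t) = J² + t = t + J²)
A(O, M) = 33 - O/2 (A(O, M) = -(O - 1*66)/2 = -(O - 66)/2 = -(-66 + O)/2 = 33 - O/2)
A(Z(7, -1), 1/11) - 45765 = (33 - (-1 + 7²)/2) - 45765 = (33 - (-1 + 49)/2) - 45765 = (33 - ½*48) - 45765 = (33 - 24) - 45765 = 9 - 45765 = -45756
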